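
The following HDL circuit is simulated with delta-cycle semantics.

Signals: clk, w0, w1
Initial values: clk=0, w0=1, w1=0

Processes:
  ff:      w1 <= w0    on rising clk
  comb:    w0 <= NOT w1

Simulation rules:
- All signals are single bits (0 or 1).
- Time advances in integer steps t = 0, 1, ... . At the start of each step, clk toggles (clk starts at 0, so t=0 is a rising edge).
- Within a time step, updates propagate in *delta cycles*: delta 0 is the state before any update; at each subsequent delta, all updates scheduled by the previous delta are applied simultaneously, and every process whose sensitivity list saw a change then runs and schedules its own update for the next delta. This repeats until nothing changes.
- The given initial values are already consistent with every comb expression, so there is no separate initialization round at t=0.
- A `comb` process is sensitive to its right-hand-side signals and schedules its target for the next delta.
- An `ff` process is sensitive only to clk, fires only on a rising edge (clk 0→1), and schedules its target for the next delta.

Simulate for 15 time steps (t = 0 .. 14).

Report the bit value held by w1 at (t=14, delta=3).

t=0 Δ0: w1=0 clk=0 w0=1
  Δ1: clk:0→1
  Δ2: w1:0→1
  Δ3: w0:1→0
  (3Δ to stable)
t=1 Δ0: w1=1 clk=1 w0=0
  Δ1: clk:1→0
  (1Δ to stable)
t=2 Δ0: w1=1 clk=0 w0=0
  Δ1: clk:0→1
  Δ2: w1:1→0
  Δ3: w0:0→1
  (3Δ to stable)
t=3 Δ0: w1=0 clk=1 w0=1
  Δ1: clk:1→0
  (1Δ to stable)
t=4 Δ0: w1=0 clk=0 w0=1
  Δ1: clk:0→1
  Δ2: w1:0→1
  Δ3: w0:1→0
  (3Δ to stable)
t=5 Δ0: w1=1 clk=1 w0=0
  Δ1: clk:1→0
  (1Δ to stable)
t=6 Δ0: w1=1 clk=0 w0=0
  Δ1: clk:0→1
  Δ2: w1:1→0
  Δ3: w0:0→1
  (3Δ to stable)
t=7 Δ0: w1=0 clk=1 w0=1
  Δ1: clk:1→0
  (1Δ to stable)
t=8 Δ0: w1=0 clk=0 w0=1
  Δ1: clk:0→1
  Δ2: w1:0→1
  Δ3: w0:1→0
  (3Δ to stable)
t=9 Δ0: w1=1 clk=1 w0=0
  Δ1: clk:1→0
  (1Δ to stable)
t=10 Δ0: w1=1 clk=0 w0=0
  Δ1: clk:0→1
  Δ2: w1:1→0
  Δ3: w0:0→1
  (3Δ to stable)
t=11 Δ0: w1=0 clk=1 w0=1
  Δ1: clk:1→0
  (1Δ to stable)
t=12 Δ0: w1=0 clk=0 w0=1
  Δ1: clk:0→1
  Δ2: w1:0→1
  Δ3: w0:1→0
  (3Δ to stable)
t=13 Δ0: w1=1 clk=1 w0=0
  Δ1: clk:1→0
  (1Δ to stable)
t=14 Δ0: w1=1 clk=0 w0=0
  Δ1: clk:0→1
  Δ2: w1:1→0
  Δ3: w0:0→1
  (3Δ to stable)

0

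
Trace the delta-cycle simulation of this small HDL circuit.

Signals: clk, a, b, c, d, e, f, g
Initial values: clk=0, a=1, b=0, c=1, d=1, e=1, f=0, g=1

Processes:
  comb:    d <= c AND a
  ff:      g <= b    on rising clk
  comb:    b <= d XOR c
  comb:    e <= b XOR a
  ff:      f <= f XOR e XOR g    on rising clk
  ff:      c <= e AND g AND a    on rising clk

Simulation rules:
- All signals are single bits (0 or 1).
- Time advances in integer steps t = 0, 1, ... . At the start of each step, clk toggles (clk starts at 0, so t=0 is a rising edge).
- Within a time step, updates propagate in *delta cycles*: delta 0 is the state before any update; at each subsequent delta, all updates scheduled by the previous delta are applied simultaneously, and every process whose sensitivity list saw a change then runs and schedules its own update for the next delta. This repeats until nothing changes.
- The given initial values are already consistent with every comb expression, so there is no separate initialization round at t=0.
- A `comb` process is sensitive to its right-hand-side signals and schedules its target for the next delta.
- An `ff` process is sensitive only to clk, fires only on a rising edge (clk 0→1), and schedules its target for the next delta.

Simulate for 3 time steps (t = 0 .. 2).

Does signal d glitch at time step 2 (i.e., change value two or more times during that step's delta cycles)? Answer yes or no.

no

t=0 Δ0: f=0 a=1 g=1 d=1 c=1 b=0 clk=0 e=1
  Δ1: clk:0→1
  Δ2: g:1→0
  (2Δ to stable)
t=1 Δ0: f=0 a=1 g=0 d=1 c=1 b=0 clk=1 e=1
  Δ1: clk:1→0
  (1Δ to stable)
t=2 Δ0: f=0 a=1 g=0 d=1 c=1 b=0 clk=0 e=1
  Δ1: clk:0→1
  Δ2: f:0→1, c:1→0
  Δ3: d:1→0, b:0→1
  Δ4: b:1→0, e:1→0
  Δ5: e:0→1
  (5Δ to stable)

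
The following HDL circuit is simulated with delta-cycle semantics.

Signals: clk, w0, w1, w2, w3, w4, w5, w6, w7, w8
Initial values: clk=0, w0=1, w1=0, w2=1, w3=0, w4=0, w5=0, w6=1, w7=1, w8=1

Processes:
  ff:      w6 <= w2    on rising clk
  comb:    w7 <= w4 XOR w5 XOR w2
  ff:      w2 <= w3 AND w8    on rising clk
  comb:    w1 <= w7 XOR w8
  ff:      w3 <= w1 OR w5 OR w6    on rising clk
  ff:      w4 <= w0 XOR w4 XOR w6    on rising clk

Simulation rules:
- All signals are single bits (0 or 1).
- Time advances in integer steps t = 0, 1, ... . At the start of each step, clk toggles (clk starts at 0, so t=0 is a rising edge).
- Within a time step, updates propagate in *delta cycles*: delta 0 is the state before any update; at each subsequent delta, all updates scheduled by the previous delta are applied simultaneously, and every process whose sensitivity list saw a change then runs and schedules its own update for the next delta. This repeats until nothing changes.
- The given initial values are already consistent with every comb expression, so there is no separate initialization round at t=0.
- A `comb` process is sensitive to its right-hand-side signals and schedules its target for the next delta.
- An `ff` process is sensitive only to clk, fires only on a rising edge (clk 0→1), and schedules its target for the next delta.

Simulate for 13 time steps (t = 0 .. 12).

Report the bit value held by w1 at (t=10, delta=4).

0

t0.Δ0 w1=0 w7=1 w2=1 w5=0 w8=1 clk=0 w6=1 w0=1 w3=0 w4=0
t0.Δ1 w1=0 w7=1 w2=1 w5=0 w8=1 clk=1 w6=1 w0=1 w3=0 w4=0
t0.Δ2 w1=0 w7=1 w2=0 w5=0 w8=1 clk=1 w6=1 w0=1 w3=1 w4=0
t0.Δ3 w1=0 w7=0 w2=0 w5=0 w8=1 clk=1 w6=1 w0=1 w3=1 w4=0
t0.Δ4 w1=1 w7=0 w2=0 w5=0 w8=1 clk=1 w6=1 w0=1 w3=1 w4=0
t1.Δ0 w1=1 w7=0 w2=0 w5=0 w8=1 clk=1 w6=1 w0=1 w3=1 w4=0
t1.Δ1 w1=1 w7=0 w2=0 w5=0 w8=1 clk=0 w6=1 w0=1 w3=1 w4=0
t2.Δ0 w1=1 w7=0 w2=0 w5=0 w8=1 clk=0 w6=1 w0=1 w3=1 w4=0
t2.Δ1 w1=1 w7=0 w2=0 w5=0 w8=1 clk=1 w6=1 w0=1 w3=1 w4=0
t2.Δ2 w1=1 w7=0 w2=1 w5=0 w8=1 clk=1 w6=0 w0=1 w3=1 w4=0
t2.Δ3 w1=1 w7=1 w2=1 w5=0 w8=1 clk=1 w6=0 w0=1 w3=1 w4=0
t2.Δ4 w1=0 w7=1 w2=1 w5=0 w8=1 clk=1 w6=0 w0=1 w3=1 w4=0
t3.Δ0 w1=0 w7=1 w2=1 w5=0 w8=1 clk=1 w6=0 w0=1 w3=1 w4=0
t3.Δ1 w1=0 w7=1 w2=1 w5=0 w8=1 clk=0 w6=0 w0=1 w3=1 w4=0
t4.Δ0 w1=0 w7=1 w2=1 w5=0 w8=1 clk=0 w6=0 w0=1 w3=1 w4=0
t4.Δ1 w1=0 w7=1 w2=1 w5=0 w8=1 clk=1 w6=0 w0=1 w3=1 w4=0
t4.Δ2 w1=0 w7=1 w2=1 w5=0 w8=1 clk=1 w6=1 w0=1 w3=0 w4=1
t4.Δ3 w1=0 w7=0 w2=1 w5=0 w8=1 clk=1 w6=1 w0=1 w3=0 w4=1
t4.Δ4 w1=1 w7=0 w2=1 w5=0 w8=1 clk=1 w6=1 w0=1 w3=0 w4=1
t5.Δ0 w1=1 w7=0 w2=1 w5=0 w8=1 clk=1 w6=1 w0=1 w3=0 w4=1
t5.Δ1 w1=1 w7=0 w2=1 w5=0 w8=1 clk=0 w6=1 w0=1 w3=0 w4=1
t6.Δ0 w1=1 w7=0 w2=1 w5=0 w8=1 clk=0 w6=1 w0=1 w3=0 w4=1
t6.Δ1 w1=1 w7=0 w2=1 w5=0 w8=1 clk=1 w6=1 w0=1 w3=0 w4=1
t6.Δ2 w1=1 w7=0 w2=0 w5=0 w8=1 clk=1 w6=1 w0=1 w3=1 w4=1
t6.Δ3 w1=1 w7=1 w2=0 w5=0 w8=1 clk=1 w6=1 w0=1 w3=1 w4=1
t6.Δ4 w1=0 w7=1 w2=0 w5=0 w8=1 clk=1 w6=1 w0=1 w3=1 w4=1
t7.Δ0 w1=0 w7=1 w2=0 w5=0 w8=1 clk=1 w6=1 w0=1 w3=1 w4=1
t7.Δ1 w1=0 w7=1 w2=0 w5=0 w8=1 clk=0 w6=1 w0=1 w3=1 w4=1
t8.Δ0 w1=0 w7=1 w2=0 w5=0 w8=1 clk=0 w6=1 w0=1 w3=1 w4=1
t8.Δ1 w1=0 w7=1 w2=0 w5=0 w8=1 clk=1 w6=1 w0=1 w3=1 w4=1
t8.Δ2 w1=0 w7=1 w2=1 w5=0 w8=1 clk=1 w6=0 w0=1 w3=1 w4=1
t8.Δ3 w1=0 w7=0 w2=1 w5=0 w8=1 clk=1 w6=0 w0=1 w3=1 w4=1
t8.Δ4 w1=1 w7=0 w2=1 w5=0 w8=1 clk=1 w6=0 w0=1 w3=1 w4=1
t9.Δ0 w1=1 w7=0 w2=1 w5=0 w8=1 clk=1 w6=0 w0=1 w3=1 w4=1
t9.Δ1 w1=1 w7=0 w2=1 w5=0 w8=1 clk=0 w6=0 w0=1 w3=1 w4=1
t10.Δ0 w1=1 w7=0 w2=1 w5=0 w8=1 clk=0 w6=0 w0=1 w3=1 w4=1
t10.Δ1 w1=1 w7=0 w2=1 w5=0 w8=1 clk=1 w6=0 w0=1 w3=1 w4=1
t10.Δ2 w1=1 w7=0 w2=1 w5=0 w8=1 clk=1 w6=1 w0=1 w3=1 w4=0
t10.Δ3 w1=1 w7=1 w2=1 w5=0 w8=1 clk=1 w6=1 w0=1 w3=1 w4=0
t10.Δ4 w1=0 w7=1 w2=1 w5=0 w8=1 clk=1 w6=1 w0=1 w3=1 w4=0
t11.Δ0 w1=0 w7=1 w2=1 w5=0 w8=1 clk=1 w6=1 w0=1 w3=1 w4=0
t11.Δ1 w1=0 w7=1 w2=1 w5=0 w8=1 clk=0 w6=1 w0=1 w3=1 w4=0
t12.Δ0 w1=0 w7=1 w2=1 w5=0 w8=1 clk=0 w6=1 w0=1 w3=1 w4=0
t12.Δ1 w1=0 w7=1 w2=1 w5=0 w8=1 clk=1 w6=1 w0=1 w3=1 w4=0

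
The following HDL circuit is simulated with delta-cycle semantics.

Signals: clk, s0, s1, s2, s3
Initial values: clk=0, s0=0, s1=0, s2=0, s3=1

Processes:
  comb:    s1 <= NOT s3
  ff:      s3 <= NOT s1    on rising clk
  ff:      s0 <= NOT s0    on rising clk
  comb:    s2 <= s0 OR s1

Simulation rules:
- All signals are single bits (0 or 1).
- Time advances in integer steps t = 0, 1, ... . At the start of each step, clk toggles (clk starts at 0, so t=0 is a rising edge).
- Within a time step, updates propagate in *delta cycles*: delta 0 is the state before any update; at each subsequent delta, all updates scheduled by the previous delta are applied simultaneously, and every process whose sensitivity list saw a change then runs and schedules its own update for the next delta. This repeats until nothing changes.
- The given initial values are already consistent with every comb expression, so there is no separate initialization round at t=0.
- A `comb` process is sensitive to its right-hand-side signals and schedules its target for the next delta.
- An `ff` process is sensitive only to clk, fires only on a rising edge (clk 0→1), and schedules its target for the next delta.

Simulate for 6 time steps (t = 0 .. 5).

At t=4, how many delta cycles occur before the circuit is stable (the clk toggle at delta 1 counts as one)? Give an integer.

3

t=0 Δ0: s0=0 s2=0 clk=0 s3=1 s1=0
  Δ1: clk:0→1
  Δ2: s0:0→1
  Δ3: s2:0→1
  (3Δ to stable)
t=1 Δ0: s0=1 s2=1 clk=1 s3=1 s1=0
  Δ1: clk:1→0
  (1Δ to stable)
t=2 Δ0: s0=1 s2=1 clk=0 s3=1 s1=0
  Δ1: clk:0→1
  Δ2: s0:1→0
  Δ3: s2:1→0
  (3Δ to stable)
t=3 Δ0: s0=0 s2=0 clk=1 s3=1 s1=0
  Δ1: clk:1→0
  (1Δ to stable)
t=4 Δ0: s0=0 s2=0 clk=0 s3=1 s1=0
  Δ1: clk:0→1
  Δ2: s0:0→1
  Δ3: s2:0→1
  (3Δ to stable)
t=5 Δ0: s0=1 s2=1 clk=1 s3=1 s1=0
  Δ1: clk:1→0
  (1Δ to stable)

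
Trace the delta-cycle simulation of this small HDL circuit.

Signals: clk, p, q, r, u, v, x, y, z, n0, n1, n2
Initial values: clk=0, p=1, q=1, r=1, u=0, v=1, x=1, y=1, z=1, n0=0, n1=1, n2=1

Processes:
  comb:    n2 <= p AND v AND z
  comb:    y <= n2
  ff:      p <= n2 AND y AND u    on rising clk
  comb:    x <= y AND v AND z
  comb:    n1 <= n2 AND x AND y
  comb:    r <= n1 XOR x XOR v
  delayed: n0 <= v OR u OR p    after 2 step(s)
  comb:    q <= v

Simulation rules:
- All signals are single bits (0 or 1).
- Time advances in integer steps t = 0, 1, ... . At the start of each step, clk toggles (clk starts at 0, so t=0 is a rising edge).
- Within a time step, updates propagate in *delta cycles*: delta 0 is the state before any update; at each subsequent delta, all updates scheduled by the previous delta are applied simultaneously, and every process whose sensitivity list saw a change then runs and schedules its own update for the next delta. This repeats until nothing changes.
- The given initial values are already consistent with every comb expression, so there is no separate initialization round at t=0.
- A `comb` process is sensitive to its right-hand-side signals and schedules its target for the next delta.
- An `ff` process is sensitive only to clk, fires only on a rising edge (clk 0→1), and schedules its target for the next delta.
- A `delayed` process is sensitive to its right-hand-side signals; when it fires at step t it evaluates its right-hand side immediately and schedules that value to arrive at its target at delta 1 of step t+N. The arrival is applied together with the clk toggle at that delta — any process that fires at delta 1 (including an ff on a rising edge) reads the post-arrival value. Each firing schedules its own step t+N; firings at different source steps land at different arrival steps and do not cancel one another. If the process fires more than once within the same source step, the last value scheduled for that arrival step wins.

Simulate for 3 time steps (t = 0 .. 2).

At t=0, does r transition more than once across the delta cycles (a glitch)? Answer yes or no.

yes

[bits: y,x,n2,q,r,p,n0,clk,u,v,n1,z]
t=0: Δ0=111111000111 Δ1=111111010111 Δ2=111110010111 Δ3=110110010111 Δ4=010110010101 Δ5=000100010101 Δ6=000110010101 | 6Δ
t=1: Δ0=000110010101 Δ1=000110000101 | 1Δ
t=2: Δ0=000110000101 Δ1=000110110101 | 1Δ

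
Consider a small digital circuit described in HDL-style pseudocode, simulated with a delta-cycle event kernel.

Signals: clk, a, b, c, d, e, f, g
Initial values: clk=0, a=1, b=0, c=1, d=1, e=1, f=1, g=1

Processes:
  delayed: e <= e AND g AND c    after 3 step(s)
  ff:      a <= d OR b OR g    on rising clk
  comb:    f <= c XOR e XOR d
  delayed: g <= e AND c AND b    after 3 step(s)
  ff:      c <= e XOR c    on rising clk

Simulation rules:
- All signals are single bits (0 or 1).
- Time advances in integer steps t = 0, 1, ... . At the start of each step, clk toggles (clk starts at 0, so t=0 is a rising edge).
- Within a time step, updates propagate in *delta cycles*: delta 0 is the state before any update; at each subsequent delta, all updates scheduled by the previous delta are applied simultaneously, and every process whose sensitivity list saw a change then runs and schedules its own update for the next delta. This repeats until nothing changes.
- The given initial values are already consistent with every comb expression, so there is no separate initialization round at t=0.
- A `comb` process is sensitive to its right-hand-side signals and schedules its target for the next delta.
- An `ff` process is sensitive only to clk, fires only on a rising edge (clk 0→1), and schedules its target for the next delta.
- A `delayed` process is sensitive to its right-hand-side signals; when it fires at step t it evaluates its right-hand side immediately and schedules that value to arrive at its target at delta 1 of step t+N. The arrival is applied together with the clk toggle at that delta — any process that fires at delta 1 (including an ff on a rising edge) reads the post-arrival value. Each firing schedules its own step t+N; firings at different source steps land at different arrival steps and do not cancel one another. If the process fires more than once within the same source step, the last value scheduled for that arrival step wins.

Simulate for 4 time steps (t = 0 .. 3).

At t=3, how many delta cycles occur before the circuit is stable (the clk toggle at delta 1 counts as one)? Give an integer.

t=0 Δ0: f=1 c=1 a=1 b=0 clk=0 g=1 e=1 d=1
  Δ1: clk:0→1
  Δ2: c:1→0
  Δ3: f:1→0
  (3Δ to stable)
t=1 Δ0: f=0 c=0 a=1 b=0 clk=1 g=1 e=1 d=1
  Δ1: clk:1→0
  (1Δ to stable)
t=2 Δ0: f=0 c=0 a=1 b=0 clk=0 g=1 e=1 d=1
  Δ1: clk:0→1
  Δ2: c:0→1
  Δ3: f:0→1
  (3Δ to stable)
t=3 Δ0: f=1 c=1 a=1 b=0 clk=1 g=1 e=1 d=1
  Δ1: clk:1→0, g:1→0, e:1→0
  Δ2: f:1→0
  (2Δ to stable)

2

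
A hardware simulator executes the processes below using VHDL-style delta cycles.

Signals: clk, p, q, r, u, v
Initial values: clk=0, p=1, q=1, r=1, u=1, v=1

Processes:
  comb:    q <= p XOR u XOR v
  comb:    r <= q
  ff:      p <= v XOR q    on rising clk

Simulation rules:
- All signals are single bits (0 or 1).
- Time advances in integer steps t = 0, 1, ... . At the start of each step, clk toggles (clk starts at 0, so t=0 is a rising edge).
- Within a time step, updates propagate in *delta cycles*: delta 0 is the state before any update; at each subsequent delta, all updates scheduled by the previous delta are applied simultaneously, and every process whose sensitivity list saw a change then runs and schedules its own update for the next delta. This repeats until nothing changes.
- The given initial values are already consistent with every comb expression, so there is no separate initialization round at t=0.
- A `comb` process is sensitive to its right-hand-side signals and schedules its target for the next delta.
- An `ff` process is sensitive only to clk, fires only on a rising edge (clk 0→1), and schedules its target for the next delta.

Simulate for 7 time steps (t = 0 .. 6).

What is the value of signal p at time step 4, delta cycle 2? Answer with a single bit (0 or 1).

0

[bits: r,q,v,p,clk,u]
t=0: Δ0=111101 Δ1=111111 Δ2=111011 Δ3=101011 Δ4=001011 | 4Δ
t=1: Δ0=001011 Δ1=001001 | 1Δ
t=2: Δ0=001001 Δ1=001011 Δ2=001111 Δ3=011111 Δ4=111111 | 4Δ
t=3: Δ0=111111 Δ1=111101 | 1Δ
t=4: Δ0=111101 Δ1=111111 Δ2=111011 Δ3=101011 Δ4=001011 | 4Δ
t=5: Δ0=001011 Δ1=001001 | 1Δ
t=6: Δ0=001001 Δ1=001011 Δ2=001111 Δ3=011111 Δ4=111111 | 4Δ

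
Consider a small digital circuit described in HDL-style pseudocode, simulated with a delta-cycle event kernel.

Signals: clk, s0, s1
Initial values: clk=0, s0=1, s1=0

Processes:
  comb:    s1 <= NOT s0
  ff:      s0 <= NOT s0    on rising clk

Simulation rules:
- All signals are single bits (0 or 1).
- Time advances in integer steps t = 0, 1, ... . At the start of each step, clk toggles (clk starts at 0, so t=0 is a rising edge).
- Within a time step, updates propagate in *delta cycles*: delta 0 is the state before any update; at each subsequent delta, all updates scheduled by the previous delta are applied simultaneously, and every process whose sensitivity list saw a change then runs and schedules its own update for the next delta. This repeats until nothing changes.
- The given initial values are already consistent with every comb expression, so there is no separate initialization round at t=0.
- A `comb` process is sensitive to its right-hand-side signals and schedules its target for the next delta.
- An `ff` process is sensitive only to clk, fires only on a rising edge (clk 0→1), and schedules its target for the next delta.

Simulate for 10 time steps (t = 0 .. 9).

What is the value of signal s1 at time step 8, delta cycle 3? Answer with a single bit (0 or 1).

t=0 Δ0: s1=0 s0=1 clk=0
  Δ1: clk:0→1
  Δ2: s0:1→0
  Δ3: s1:0→1
  (3Δ to stable)
t=1 Δ0: s1=1 s0=0 clk=1
  Δ1: clk:1→0
  (1Δ to stable)
t=2 Δ0: s1=1 s0=0 clk=0
  Δ1: clk:0→1
  Δ2: s0:0→1
  Δ3: s1:1→0
  (3Δ to stable)
t=3 Δ0: s1=0 s0=1 clk=1
  Δ1: clk:1→0
  (1Δ to stable)
t=4 Δ0: s1=0 s0=1 clk=0
  Δ1: clk:0→1
  Δ2: s0:1→0
  Δ3: s1:0→1
  (3Δ to stable)
t=5 Δ0: s1=1 s0=0 clk=1
  Δ1: clk:1→0
  (1Δ to stable)
t=6 Δ0: s1=1 s0=0 clk=0
  Δ1: clk:0→1
  Δ2: s0:0→1
  Δ3: s1:1→0
  (3Δ to stable)
t=7 Δ0: s1=0 s0=1 clk=1
  Δ1: clk:1→0
  (1Δ to stable)
t=8 Δ0: s1=0 s0=1 clk=0
  Δ1: clk:0→1
  Δ2: s0:1→0
  Δ3: s1:0→1
  (3Δ to stable)
t=9 Δ0: s1=1 s0=0 clk=1
  Δ1: clk:1→0
  (1Δ to stable)

1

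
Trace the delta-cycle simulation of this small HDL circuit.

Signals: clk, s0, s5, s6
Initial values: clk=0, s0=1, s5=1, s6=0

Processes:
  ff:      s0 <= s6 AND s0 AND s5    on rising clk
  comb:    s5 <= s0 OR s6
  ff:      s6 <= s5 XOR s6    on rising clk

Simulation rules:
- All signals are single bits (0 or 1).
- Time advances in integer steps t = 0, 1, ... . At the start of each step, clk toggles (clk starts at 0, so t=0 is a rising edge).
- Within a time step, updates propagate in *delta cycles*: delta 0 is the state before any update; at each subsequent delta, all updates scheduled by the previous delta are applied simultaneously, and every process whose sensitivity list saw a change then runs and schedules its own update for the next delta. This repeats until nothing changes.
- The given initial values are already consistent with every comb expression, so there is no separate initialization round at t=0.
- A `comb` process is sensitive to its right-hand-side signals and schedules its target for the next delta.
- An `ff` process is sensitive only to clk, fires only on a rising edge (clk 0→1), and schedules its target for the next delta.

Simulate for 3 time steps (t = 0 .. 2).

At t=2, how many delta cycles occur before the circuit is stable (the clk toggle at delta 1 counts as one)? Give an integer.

t=0 Δ0: s5=1 s0=1 clk=0 s6=0
  Δ1: clk:0→1
  Δ2: s0:1→0, s6:0→1
  (2Δ to stable)
t=1 Δ0: s5=1 s0=0 clk=1 s6=1
  Δ1: clk:1→0
  (1Δ to stable)
t=2 Δ0: s5=1 s0=0 clk=0 s6=1
  Δ1: clk:0→1
  Δ2: s6:1→0
  Δ3: s5:1→0
  (3Δ to stable)

3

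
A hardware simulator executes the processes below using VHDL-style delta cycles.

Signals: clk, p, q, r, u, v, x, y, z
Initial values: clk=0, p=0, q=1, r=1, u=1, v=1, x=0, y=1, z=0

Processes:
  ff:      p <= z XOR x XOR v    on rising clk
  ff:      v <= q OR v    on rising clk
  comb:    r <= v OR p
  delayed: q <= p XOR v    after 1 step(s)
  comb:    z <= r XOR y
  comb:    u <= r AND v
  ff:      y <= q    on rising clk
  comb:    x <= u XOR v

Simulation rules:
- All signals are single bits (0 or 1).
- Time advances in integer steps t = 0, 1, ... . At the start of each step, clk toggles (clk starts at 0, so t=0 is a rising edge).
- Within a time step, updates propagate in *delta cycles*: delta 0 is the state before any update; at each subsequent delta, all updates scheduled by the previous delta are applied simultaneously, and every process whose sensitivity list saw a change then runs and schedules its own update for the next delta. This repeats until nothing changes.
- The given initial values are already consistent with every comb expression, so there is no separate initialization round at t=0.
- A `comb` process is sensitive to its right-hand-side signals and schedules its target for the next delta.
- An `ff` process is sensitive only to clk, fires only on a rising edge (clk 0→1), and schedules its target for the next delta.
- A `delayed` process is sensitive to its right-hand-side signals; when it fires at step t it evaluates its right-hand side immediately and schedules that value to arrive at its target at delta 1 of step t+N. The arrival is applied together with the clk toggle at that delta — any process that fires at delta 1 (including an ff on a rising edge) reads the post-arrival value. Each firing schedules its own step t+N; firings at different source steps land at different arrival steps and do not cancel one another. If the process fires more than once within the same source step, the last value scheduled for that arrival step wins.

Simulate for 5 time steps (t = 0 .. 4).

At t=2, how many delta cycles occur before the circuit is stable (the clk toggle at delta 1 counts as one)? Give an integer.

3

t0.Δ0 x=0 z=0 clk=0 y=1 p=0 u=1 v=1 q=1 r=1
t0.Δ1 x=0 z=0 clk=1 y=1 p=0 u=1 v=1 q=1 r=1
t0.Δ2 x=0 z=0 clk=1 y=1 p=1 u=1 v=1 q=1 r=1
t1.Δ0 x=0 z=0 clk=1 y=1 p=1 u=1 v=1 q=1 r=1
t1.Δ1 x=0 z=0 clk=0 y=1 p=1 u=1 v=1 q=0 r=1
t2.Δ0 x=0 z=0 clk=0 y=1 p=1 u=1 v=1 q=0 r=1
t2.Δ1 x=0 z=0 clk=1 y=1 p=1 u=1 v=1 q=0 r=1
t2.Δ2 x=0 z=0 clk=1 y=0 p=1 u=1 v=1 q=0 r=1
t2.Δ3 x=0 z=1 clk=1 y=0 p=1 u=1 v=1 q=0 r=1
t3.Δ0 x=0 z=1 clk=1 y=0 p=1 u=1 v=1 q=0 r=1
t3.Δ1 x=0 z=1 clk=0 y=0 p=1 u=1 v=1 q=0 r=1
t4.Δ0 x=0 z=1 clk=0 y=0 p=1 u=1 v=1 q=0 r=1
t4.Δ1 x=0 z=1 clk=1 y=0 p=1 u=1 v=1 q=0 r=1
t4.Δ2 x=0 z=1 clk=1 y=0 p=0 u=1 v=1 q=0 r=1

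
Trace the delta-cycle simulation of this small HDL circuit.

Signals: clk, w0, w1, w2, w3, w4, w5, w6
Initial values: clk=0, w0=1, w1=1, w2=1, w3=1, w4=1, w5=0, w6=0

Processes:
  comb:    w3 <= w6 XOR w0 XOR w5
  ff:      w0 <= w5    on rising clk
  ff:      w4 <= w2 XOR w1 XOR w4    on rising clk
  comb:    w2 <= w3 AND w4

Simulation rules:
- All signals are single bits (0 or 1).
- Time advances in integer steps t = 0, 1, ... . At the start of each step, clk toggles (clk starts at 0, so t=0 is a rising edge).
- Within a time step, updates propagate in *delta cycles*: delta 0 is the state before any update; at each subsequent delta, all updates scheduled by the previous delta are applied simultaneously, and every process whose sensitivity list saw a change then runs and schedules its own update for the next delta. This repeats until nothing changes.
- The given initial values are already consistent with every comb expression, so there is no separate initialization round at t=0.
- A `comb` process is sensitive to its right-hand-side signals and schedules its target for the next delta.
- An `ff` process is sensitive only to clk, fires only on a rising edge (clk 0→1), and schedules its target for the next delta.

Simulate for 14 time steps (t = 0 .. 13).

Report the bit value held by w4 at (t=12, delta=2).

[bits: clk,w4,w0,w6,w1,w3,w5,w2]
t=0: Δ0=01101101 Δ1=11101101 Δ2=11001101 Δ3=11001001 Δ4=11001000 | 4Δ
t=1: Δ0=11001000 Δ1=01001000 | 1Δ
t=2: Δ0=01001000 Δ1=11001000 Δ2=10001000 | 2Δ
t=3: Δ0=10001000 Δ1=00001000 | 1Δ
t=4: Δ0=00001000 Δ1=10001000 Δ2=11001000 | 2Δ
t=5: Δ0=11001000 Δ1=01001000 | 1Δ
t=6: Δ0=01001000 Δ1=11001000 Δ2=10001000 | 2Δ
t=7: Δ0=10001000 Δ1=00001000 | 1Δ
t=8: Δ0=00001000 Δ1=10001000 Δ2=11001000 | 2Δ
t=9: Δ0=11001000 Δ1=01001000 | 1Δ
t=10: Δ0=01001000 Δ1=11001000 Δ2=10001000 | 2Δ
t=11: Δ0=10001000 Δ1=00001000 | 1Δ
t=12: Δ0=00001000 Δ1=10001000 Δ2=11001000 | 2Δ
t=13: Δ0=11001000 Δ1=01001000 | 1Δ

1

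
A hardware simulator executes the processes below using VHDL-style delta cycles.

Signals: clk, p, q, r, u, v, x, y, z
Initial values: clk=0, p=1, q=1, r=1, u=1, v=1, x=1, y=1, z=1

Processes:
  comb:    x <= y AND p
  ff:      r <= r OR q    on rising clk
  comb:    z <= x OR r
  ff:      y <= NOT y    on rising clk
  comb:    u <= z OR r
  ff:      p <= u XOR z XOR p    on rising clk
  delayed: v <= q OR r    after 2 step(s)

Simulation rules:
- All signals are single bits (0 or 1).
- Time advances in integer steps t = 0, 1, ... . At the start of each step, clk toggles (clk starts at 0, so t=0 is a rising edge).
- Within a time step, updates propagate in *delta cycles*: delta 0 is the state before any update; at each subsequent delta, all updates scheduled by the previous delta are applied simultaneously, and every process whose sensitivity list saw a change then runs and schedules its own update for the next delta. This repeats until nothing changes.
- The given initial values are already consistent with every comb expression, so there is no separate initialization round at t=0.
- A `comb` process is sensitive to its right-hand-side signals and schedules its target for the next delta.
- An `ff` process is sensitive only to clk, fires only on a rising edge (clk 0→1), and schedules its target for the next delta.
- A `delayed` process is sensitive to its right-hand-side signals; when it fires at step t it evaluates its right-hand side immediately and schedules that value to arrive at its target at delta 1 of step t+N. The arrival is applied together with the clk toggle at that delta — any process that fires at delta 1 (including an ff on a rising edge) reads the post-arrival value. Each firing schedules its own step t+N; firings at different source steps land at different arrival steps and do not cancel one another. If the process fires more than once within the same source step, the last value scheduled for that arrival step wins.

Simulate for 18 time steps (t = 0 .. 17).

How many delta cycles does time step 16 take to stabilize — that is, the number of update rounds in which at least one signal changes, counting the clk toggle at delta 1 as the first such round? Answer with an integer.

3

[bits: u,r,y,v,p,q,clk,z,x]
t=0: Δ0=111111011 Δ1=111111111 Δ2=110111111 Δ3=110111110 | 3Δ
t=1: Δ0=110111110 Δ1=110111010 | 1Δ
t=2: Δ0=110111010 Δ1=110111110 Δ2=111111110 Δ3=111111111 | 3Δ
t=3: Δ0=111111111 Δ1=111111011 | 1Δ
t=4: Δ0=111111011 Δ1=111111111 Δ2=110111111 Δ3=110111110 | 3Δ
t=5: Δ0=110111110 Δ1=110111010 | 1Δ
t=6: Δ0=110111010 Δ1=110111110 Δ2=111111110 Δ3=111111111 | 3Δ
t=7: Δ0=111111111 Δ1=111111011 | 1Δ
t=8: Δ0=111111011 Δ1=111111111 Δ2=110111111 Δ3=110111110 | 3Δ
t=9: Δ0=110111110 Δ1=110111010 | 1Δ
t=10: Δ0=110111010 Δ1=110111110 Δ2=111111110 Δ3=111111111 | 3Δ
t=11: Δ0=111111111 Δ1=111111011 | 1Δ
t=12: Δ0=111111011 Δ1=111111111 Δ2=110111111 Δ3=110111110 | 3Δ
t=13: Δ0=110111110 Δ1=110111010 | 1Δ
t=14: Δ0=110111010 Δ1=110111110 Δ2=111111110 Δ3=111111111 | 3Δ
t=15: Δ0=111111111 Δ1=111111011 | 1Δ
t=16: Δ0=111111011 Δ1=111111111 Δ2=110111111 Δ3=110111110 | 3Δ
t=17: Δ0=110111110 Δ1=110111010 | 1Δ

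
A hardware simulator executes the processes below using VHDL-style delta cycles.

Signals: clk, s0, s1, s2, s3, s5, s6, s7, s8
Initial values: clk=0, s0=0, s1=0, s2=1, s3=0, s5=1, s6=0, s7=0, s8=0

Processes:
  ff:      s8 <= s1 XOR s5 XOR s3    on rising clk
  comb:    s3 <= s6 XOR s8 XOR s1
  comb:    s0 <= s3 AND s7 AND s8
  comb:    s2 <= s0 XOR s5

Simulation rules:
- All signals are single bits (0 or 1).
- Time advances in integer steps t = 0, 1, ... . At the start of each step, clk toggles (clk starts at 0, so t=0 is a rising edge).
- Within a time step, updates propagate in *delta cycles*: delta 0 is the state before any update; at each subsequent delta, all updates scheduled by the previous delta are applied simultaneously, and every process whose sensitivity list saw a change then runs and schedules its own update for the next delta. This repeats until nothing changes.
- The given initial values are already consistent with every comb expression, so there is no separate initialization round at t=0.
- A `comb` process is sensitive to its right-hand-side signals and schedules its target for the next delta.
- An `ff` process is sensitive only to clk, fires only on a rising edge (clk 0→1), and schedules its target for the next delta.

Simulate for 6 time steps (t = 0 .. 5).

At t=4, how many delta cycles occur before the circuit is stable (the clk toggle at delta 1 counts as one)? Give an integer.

t0.Δ0 s7=0 s2=1 s6=0 s3=0 s5=1 s1=0 s8=0 s0=0 clk=0
t0.Δ1 s7=0 s2=1 s6=0 s3=0 s5=1 s1=0 s8=0 s0=0 clk=1
t0.Δ2 s7=0 s2=1 s6=0 s3=0 s5=1 s1=0 s8=1 s0=0 clk=1
t0.Δ3 s7=0 s2=1 s6=0 s3=1 s5=1 s1=0 s8=1 s0=0 clk=1
t1.Δ0 s7=0 s2=1 s6=0 s3=1 s5=1 s1=0 s8=1 s0=0 clk=1
t1.Δ1 s7=0 s2=1 s6=0 s3=1 s5=1 s1=0 s8=1 s0=0 clk=0
t2.Δ0 s7=0 s2=1 s6=0 s3=1 s5=1 s1=0 s8=1 s0=0 clk=0
t2.Δ1 s7=0 s2=1 s6=0 s3=1 s5=1 s1=0 s8=1 s0=0 clk=1
t2.Δ2 s7=0 s2=1 s6=0 s3=1 s5=1 s1=0 s8=0 s0=0 clk=1
t2.Δ3 s7=0 s2=1 s6=0 s3=0 s5=1 s1=0 s8=0 s0=0 clk=1
t3.Δ0 s7=0 s2=1 s6=0 s3=0 s5=1 s1=0 s8=0 s0=0 clk=1
t3.Δ1 s7=0 s2=1 s6=0 s3=0 s5=1 s1=0 s8=0 s0=0 clk=0
t4.Δ0 s7=0 s2=1 s6=0 s3=0 s5=1 s1=0 s8=0 s0=0 clk=0
t4.Δ1 s7=0 s2=1 s6=0 s3=0 s5=1 s1=0 s8=0 s0=0 clk=1
t4.Δ2 s7=0 s2=1 s6=0 s3=0 s5=1 s1=0 s8=1 s0=0 clk=1
t4.Δ3 s7=0 s2=1 s6=0 s3=1 s5=1 s1=0 s8=1 s0=0 clk=1
t5.Δ0 s7=0 s2=1 s6=0 s3=1 s5=1 s1=0 s8=1 s0=0 clk=1
t5.Δ1 s7=0 s2=1 s6=0 s3=1 s5=1 s1=0 s8=1 s0=0 clk=0

3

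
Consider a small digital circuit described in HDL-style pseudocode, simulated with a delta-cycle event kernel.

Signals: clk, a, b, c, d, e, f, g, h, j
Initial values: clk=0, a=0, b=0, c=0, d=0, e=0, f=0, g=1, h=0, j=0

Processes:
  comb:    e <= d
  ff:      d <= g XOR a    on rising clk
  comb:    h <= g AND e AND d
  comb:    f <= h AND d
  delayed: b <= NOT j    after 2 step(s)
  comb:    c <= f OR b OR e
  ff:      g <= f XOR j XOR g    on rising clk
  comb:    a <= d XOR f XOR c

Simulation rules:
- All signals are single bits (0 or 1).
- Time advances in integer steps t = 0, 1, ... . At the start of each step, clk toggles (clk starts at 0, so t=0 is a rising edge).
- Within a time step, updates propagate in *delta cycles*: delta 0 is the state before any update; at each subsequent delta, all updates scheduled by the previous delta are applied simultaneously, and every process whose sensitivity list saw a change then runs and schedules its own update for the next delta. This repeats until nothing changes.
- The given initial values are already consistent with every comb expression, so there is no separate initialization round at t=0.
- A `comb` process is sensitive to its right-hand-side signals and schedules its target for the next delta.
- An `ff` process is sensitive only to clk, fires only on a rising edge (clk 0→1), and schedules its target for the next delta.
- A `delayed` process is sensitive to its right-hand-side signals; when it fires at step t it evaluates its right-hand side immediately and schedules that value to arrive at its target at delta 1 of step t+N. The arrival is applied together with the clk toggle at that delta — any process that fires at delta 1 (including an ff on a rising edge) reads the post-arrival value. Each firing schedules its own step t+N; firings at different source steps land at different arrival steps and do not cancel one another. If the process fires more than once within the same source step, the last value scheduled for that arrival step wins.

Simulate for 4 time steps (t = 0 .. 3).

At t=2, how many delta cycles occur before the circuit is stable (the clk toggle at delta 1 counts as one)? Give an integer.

[bits: f,h,clk,d,e,j,c,a,g,b]
t=0: Δ0=0000000010 Δ1=0010000010 Δ2=0011000010 Δ3=0011100110 Δ4=0111101110 Δ5=1111101010 Δ6=1111101110 | 6Δ
t=1: Δ0=1111101110 Δ1=1101101110 | 1Δ
t=2: Δ0=1101101110 Δ1=1111101110 Δ2=1110101100 Δ3=0010001000 Δ4=0010000100 Δ5=0010000000 | 5Δ
t=3: Δ0=0010000000 Δ1=0000000000 | 1Δ

5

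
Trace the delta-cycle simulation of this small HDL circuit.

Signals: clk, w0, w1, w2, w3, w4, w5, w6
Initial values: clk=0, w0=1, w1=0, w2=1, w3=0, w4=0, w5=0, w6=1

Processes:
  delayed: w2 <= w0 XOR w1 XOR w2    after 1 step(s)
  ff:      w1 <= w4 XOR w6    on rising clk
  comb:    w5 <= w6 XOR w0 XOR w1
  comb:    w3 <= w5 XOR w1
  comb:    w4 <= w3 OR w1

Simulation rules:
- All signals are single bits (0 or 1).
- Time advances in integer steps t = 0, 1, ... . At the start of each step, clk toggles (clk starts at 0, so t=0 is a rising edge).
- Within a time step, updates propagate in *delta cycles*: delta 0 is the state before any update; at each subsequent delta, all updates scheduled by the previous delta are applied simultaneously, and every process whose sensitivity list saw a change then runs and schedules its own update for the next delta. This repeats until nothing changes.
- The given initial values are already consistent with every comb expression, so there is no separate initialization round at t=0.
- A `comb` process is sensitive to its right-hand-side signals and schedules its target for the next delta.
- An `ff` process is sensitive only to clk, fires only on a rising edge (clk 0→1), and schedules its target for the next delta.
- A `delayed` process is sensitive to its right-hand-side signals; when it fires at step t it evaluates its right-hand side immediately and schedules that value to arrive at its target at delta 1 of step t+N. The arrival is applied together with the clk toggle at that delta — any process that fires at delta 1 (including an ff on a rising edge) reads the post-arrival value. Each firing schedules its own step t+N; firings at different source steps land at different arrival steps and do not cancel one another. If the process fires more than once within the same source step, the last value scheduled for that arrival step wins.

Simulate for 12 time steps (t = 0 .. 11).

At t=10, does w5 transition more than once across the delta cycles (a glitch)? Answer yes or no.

no

t=0 Δ0: w0=1 clk=0 w5=0 w3=0 w6=1 w2=1 w1=0 w4=0
  Δ1: clk:0→1
  Δ2: w1:0→1
  Δ3: w5:0→1, w3:0→1, w4:0→1
  Δ4: w3:1→0
  (4Δ to stable)
t=1 Δ0: w0=1 clk=1 w5=1 w3=0 w6=1 w2=1 w1=1 w4=1
  Δ1: clk:1→0
  (1Δ to stable)
t=2 Δ0: w0=1 clk=0 w5=1 w3=0 w6=1 w2=1 w1=1 w4=1
  Δ1: clk:0→1
  Δ2: w1:1→0
  Δ3: w5:1→0, w3:0→1, w4:1→0
  Δ4: w3:1→0, w4:0→1
  Δ5: w4:1→0
  (5Δ to stable)
t=3 Δ0: w0=1 clk=1 w5=0 w3=0 w6=1 w2=1 w1=0 w4=0
  Δ1: clk:1→0, w2:1→0
  (1Δ to stable)
t=4 Δ0: w0=1 clk=0 w5=0 w3=0 w6=1 w2=0 w1=0 w4=0
  Δ1: clk:0→1, w2:0→1
  Δ2: w1:0→1
  Δ3: w5:0→1, w3:0→1, w4:0→1
  Δ4: w3:1→0
  (4Δ to stable)
t=5 Δ0: w0=1 clk=1 w5=1 w3=0 w6=1 w2=1 w1=1 w4=1
  Δ1: clk:1→0
  (1Δ to stable)
t=6 Δ0: w0=1 clk=0 w5=1 w3=0 w6=1 w2=1 w1=1 w4=1
  Δ1: clk:0→1
  Δ2: w1:1→0
  Δ3: w5:1→0, w3:0→1, w4:1→0
  Δ4: w3:1→0, w4:0→1
  Δ5: w4:1→0
  (5Δ to stable)
t=7 Δ0: w0=1 clk=1 w5=0 w3=0 w6=1 w2=1 w1=0 w4=0
  Δ1: clk:1→0, w2:1→0
  (1Δ to stable)
t=8 Δ0: w0=1 clk=0 w5=0 w3=0 w6=1 w2=0 w1=0 w4=0
  Δ1: clk:0→1, w2:0→1
  Δ2: w1:0→1
  Δ3: w5:0→1, w3:0→1, w4:0→1
  Δ4: w3:1→0
  (4Δ to stable)
t=9 Δ0: w0=1 clk=1 w5=1 w3=0 w6=1 w2=1 w1=1 w4=1
  Δ1: clk:1→0
  (1Δ to stable)
t=10 Δ0: w0=1 clk=0 w5=1 w3=0 w6=1 w2=1 w1=1 w4=1
  Δ1: clk:0→1
  Δ2: w1:1→0
  Δ3: w5:1→0, w3:0→1, w4:1→0
  Δ4: w3:1→0, w4:0→1
  Δ5: w4:1→0
  (5Δ to stable)
t=11 Δ0: w0=1 clk=1 w5=0 w3=0 w6=1 w2=1 w1=0 w4=0
  Δ1: clk:1→0, w2:1→0
  (1Δ to stable)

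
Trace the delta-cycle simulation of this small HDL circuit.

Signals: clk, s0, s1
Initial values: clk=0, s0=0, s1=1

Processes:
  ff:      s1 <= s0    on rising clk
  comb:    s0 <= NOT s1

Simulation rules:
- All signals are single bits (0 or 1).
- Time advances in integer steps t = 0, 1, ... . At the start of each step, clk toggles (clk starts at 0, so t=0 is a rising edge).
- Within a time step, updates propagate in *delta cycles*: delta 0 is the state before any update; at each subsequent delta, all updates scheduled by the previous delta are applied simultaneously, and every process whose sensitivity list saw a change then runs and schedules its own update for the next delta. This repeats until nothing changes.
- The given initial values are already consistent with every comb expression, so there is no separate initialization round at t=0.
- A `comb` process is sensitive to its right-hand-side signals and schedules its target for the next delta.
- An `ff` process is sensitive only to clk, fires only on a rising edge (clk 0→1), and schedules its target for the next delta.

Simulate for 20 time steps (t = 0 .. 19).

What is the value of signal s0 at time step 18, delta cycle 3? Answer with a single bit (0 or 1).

t=0 Δ0: s0=0 s1=1 clk=0
  Δ1: clk:0→1
  Δ2: s1:1→0
  Δ3: s0:0→1
  (3Δ to stable)
t=1 Δ0: s0=1 s1=0 clk=1
  Δ1: clk:1→0
  (1Δ to stable)
t=2 Δ0: s0=1 s1=0 clk=0
  Δ1: clk:0→1
  Δ2: s1:0→1
  Δ3: s0:1→0
  (3Δ to stable)
t=3 Δ0: s0=0 s1=1 clk=1
  Δ1: clk:1→0
  (1Δ to stable)
t=4 Δ0: s0=0 s1=1 clk=0
  Δ1: clk:0→1
  Δ2: s1:1→0
  Δ3: s0:0→1
  (3Δ to stable)
t=5 Δ0: s0=1 s1=0 clk=1
  Δ1: clk:1→0
  (1Δ to stable)
t=6 Δ0: s0=1 s1=0 clk=0
  Δ1: clk:0→1
  Δ2: s1:0→1
  Δ3: s0:1→0
  (3Δ to stable)
t=7 Δ0: s0=0 s1=1 clk=1
  Δ1: clk:1→0
  (1Δ to stable)
t=8 Δ0: s0=0 s1=1 clk=0
  Δ1: clk:0→1
  Δ2: s1:1→0
  Δ3: s0:0→1
  (3Δ to stable)
t=9 Δ0: s0=1 s1=0 clk=1
  Δ1: clk:1→0
  (1Δ to stable)
t=10 Δ0: s0=1 s1=0 clk=0
  Δ1: clk:0→1
  Δ2: s1:0→1
  Δ3: s0:1→0
  (3Δ to stable)
t=11 Δ0: s0=0 s1=1 clk=1
  Δ1: clk:1→0
  (1Δ to stable)
t=12 Δ0: s0=0 s1=1 clk=0
  Δ1: clk:0→1
  Δ2: s1:1→0
  Δ3: s0:0→1
  (3Δ to stable)
t=13 Δ0: s0=1 s1=0 clk=1
  Δ1: clk:1→0
  (1Δ to stable)
t=14 Δ0: s0=1 s1=0 clk=0
  Δ1: clk:0→1
  Δ2: s1:0→1
  Δ3: s0:1→0
  (3Δ to stable)
t=15 Δ0: s0=0 s1=1 clk=1
  Δ1: clk:1→0
  (1Δ to stable)
t=16 Δ0: s0=0 s1=1 clk=0
  Δ1: clk:0→1
  Δ2: s1:1→0
  Δ3: s0:0→1
  (3Δ to stable)
t=17 Δ0: s0=1 s1=0 clk=1
  Δ1: clk:1→0
  (1Δ to stable)
t=18 Δ0: s0=1 s1=0 clk=0
  Δ1: clk:0→1
  Δ2: s1:0→1
  Δ3: s0:1→0
  (3Δ to stable)
t=19 Δ0: s0=0 s1=1 clk=1
  Δ1: clk:1→0
  (1Δ to stable)

0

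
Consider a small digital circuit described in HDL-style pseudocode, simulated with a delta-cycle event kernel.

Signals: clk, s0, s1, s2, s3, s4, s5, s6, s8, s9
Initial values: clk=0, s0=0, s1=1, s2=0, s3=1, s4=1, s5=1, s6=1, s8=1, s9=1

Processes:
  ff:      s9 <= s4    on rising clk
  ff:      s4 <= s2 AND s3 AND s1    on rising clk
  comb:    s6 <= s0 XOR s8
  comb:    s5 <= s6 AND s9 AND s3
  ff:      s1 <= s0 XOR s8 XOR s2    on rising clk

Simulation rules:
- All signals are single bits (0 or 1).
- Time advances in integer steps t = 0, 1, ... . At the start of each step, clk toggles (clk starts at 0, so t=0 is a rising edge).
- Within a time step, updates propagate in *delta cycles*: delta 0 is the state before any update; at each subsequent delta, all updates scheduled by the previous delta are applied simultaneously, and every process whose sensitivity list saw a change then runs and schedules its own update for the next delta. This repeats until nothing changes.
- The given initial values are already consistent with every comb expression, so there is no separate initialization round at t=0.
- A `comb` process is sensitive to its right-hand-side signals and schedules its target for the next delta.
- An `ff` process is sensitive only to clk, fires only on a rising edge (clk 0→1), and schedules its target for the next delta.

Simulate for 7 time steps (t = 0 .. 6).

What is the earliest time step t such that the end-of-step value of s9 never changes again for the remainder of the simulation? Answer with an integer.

t=0 Δ0: s5=1 s1=1 s6=1 s9=1 s4=1 s0=0 s8=1 s3=1 s2=0 clk=0
  Δ1: clk:0→1
  Δ2: s4:1→0
  (2Δ to stable)
t=1 Δ0: s5=1 s1=1 s6=1 s9=1 s4=0 s0=0 s8=1 s3=1 s2=0 clk=1
  Δ1: clk:1→0
  (1Δ to stable)
t=2 Δ0: s5=1 s1=1 s6=1 s9=1 s4=0 s0=0 s8=1 s3=1 s2=0 clk=0
  Δ1: clk:0→1
  Δ2: s9:1→0
  Δ3: s5:1→0
  (3Δ to stable)
t=3 Δ0: s5=0 s1=1 s6=1 s9=0 s4=0 s0=0 s8=1 s3=1 s2=0 clk=1
  Δ1: clk:1→0
  (1Δ to stable)
t=4 Δ0: s5=0 s1=1 s6=1 s9=0 s4=0 s0=0 s8=1 s3=1 s2=0 clk=0
  Δ1: clk:0→1
  (1Δ to stable)
t=5 Δ0: s5=0 s1=1 s6=1 s9=0 s4=0 s0=0 s8=1 s3=1 s2=0 clk=1
  Δ1: clk:1→0
  (1Δ to stable)
t=6 Δ0: s5=0 s1=1 s6=1 s9=0 s4=0 s0=0 s8=1 s3=1 s2=0 clk=0
  Δ1: clk:0→1
  (1Δ to stable)

2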